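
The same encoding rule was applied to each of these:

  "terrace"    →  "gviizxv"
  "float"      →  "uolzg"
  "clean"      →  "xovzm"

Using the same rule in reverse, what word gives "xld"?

Each pair mirrors across the alphabet (t↔g, e↔v, r↔i): positions sum to 25. This is the alphabet-reversal cipher (Atbash): a becomes z, b becomes y, etc.
Undoing it on xld: x↔c, l↔o, d↔w.

cow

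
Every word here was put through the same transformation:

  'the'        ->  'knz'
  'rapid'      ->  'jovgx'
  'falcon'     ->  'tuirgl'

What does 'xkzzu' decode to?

The output letters match the input read backwards, each shifted +6: the reversed is eht. Two steps: reverse the string, then apply a Caesar shift of +6.
Decoding xkzzu: shift back: x−6=r, k−6=e, z−6=t, z−6=t, u−6=o → retto; then reverse → otter.

otter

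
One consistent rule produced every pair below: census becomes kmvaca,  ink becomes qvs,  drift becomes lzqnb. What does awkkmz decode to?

soccer

Compare letters: c→k is +8, e→m is +8, n→v is +8 — a constant shift. Each letter is shifted forward by 8 in the alphabet (a Caesar shift of +8).
Decoding awkkmz: a−8=s, w−8=o, k−8=c, k−8=c, m−8=e, z−8=r.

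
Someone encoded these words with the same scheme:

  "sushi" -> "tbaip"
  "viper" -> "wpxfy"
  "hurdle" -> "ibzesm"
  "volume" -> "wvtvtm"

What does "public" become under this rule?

qbjmpk

Shifts by position in sushi: pos 0: s→t (+1), pos 1: u→b (+7), pos 2: s→a (+8), pos 3: h→i (+1), pos 4: i→p (+7) — repeating every 3. The shifts repeat in a cycle of length 3: positions 0,1,… shift by +1, +7, +8, then the pattern repeats.
Applying it to public: p+1=q, u+7=b, b+8=j, l+1=m, i+7=p, c+8=k.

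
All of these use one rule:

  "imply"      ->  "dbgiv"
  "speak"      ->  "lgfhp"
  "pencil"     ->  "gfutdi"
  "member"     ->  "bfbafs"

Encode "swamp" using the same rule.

i(8)→d(3) and m(12)→b(1) fit y≡19x+7 (mod 26); the inverse of 19 mod 26 is 11. This is an affine cipher: with a=0,…,z=25, each position x becomes (19x+7) mod 26.
For swamp: s(18)→19·18+7≡11=l; w(22)→19·22+7≡9=j; a(0)→19·0+7≡7=h; m(12)→19·12+7≡1=b; p(15)→19·15+7≡6=g (all mod 26).

ljhbg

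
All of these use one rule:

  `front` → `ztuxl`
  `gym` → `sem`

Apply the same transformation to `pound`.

The output letters match the input read backwards, each shifted +6: front reversed is tnorf. The word is reversed, then every letter is shifted forward by 6.
For pound: reverse → dnuop; then shift: d+6=j, n+6=t, u+6=a, o+6=u, p+6=v.

jtauv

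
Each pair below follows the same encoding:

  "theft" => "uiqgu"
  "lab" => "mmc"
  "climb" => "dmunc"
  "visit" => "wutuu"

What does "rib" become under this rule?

suc

The shift depends on letter class: consonant t→u is +1, but vowel e→q is +12. Two shifts are in play — +12 for a/e/i/o/u, +1 for every other letter.
For rib: r(cons)+1=s, i(vowel)+12=u, b(cons)+1=c.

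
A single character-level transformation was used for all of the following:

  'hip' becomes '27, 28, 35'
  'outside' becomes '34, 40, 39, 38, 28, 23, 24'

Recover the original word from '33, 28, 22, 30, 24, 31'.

nickel

h is letter #8 and maps to 27: an offset of 19. Letters become their 1-based position plus 19 (so a→20, b→21, …).
Decoding 33, 28, 22, 30, 24, 31: 33→(33−19)÷1=14=n, 28→(28−19)÷1=9=i, 22→(22−19)÷1=3=c, 30→(30−19)÷1=11=k, 24→(24−19)÷1=5=e, 31→(31−19)÷1=12=l.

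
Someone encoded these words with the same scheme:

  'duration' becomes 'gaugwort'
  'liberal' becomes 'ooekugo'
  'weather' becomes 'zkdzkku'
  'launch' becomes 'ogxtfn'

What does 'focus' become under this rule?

iufav

Shifts by position in duration: pos 0: d→g (+3), pos 1: u→a (+6), pos 2: r→u (+3), pos 3: a→g (+6) — repeating every 2. The shifts repeat in a cycle of length 2: positions 0,1,… shift by +3, +6, then the pattern repeats.
For focus: f+3=i, o+6=u, c+3=f, u+6=a, s+3=v.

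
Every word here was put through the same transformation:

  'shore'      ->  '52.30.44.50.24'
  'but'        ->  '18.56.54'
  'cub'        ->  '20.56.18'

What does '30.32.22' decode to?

With a=1..z=26, the number is 2·pos + 14.
Undoing it on 30.32.22: 30→(30−14)÷2=8=h, 32→(32−14)÷2=9=i, 22→(22−14)÷2=4=d.

hid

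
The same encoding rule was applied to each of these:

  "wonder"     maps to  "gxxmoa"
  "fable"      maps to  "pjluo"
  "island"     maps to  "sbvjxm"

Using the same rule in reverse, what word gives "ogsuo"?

Shifts by position in wonder: pos 0: w→g (+10), pos 1: o→x (+9), pos 2: n→x (+10), pos 3: d→m (+9) — repeating every 2. A repeating key of period 2 is used — shifts +10, +9 over and over.
Undoing it on ogsuo: o−10=e, g−9=x, s−10=i, u−9=l, o−10=e.

exile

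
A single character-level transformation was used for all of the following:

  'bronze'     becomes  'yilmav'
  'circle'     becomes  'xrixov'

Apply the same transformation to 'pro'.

Each pair mirrors across the alphabet (b↔y, r↔i, o↔l): positions sum to 25. This is the alphabet-reversal cipher (Atbash): a becomes z, b becomes y, etc.
For pro: p↔k, r↔i, o↔l.

kil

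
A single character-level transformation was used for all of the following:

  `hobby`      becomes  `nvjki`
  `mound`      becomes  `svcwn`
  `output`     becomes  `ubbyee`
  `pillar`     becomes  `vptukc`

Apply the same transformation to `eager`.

In hobby: h→n is +6, o→v is +7, b→j is +8, b→k is +9 — the shift increases by 1 each position. Each letter shifts forward by (position + 6), i.e. 6, 7, 8, … — the shift grows by one for each successive letter.
For eager: e+6=k, a+7=h, g+8=o, e+9=n, r+10=b.

khonb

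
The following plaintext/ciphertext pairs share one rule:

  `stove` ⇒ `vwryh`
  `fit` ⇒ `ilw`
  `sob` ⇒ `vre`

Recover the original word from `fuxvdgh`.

Every letter moves 3 places later in the alphabet, wrapping around z→a.
Undoing it on fuxvdgh: f−3=c, u−3=r, x−3=u, v−3=s, d−3=a, g−3=d, h−3=e.

crusade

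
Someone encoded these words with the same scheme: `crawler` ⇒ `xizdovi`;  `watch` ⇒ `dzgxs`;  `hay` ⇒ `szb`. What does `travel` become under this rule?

Each pair mirrors across the alphabet (c↔x, r↔i, a↔z): positions sum to 25. Letters are reflected about the middle of the alphabet (position → 25−position): Atbash.
On travel: t↔g, r↔i, a↔z, v↔e, e↔v, l↔o.

gizevo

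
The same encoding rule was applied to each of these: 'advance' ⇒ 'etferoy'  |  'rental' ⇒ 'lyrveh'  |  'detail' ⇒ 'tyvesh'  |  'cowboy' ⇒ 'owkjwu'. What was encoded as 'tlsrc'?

drink

a(0)→e(4) and d(3)→t(19) fit y≡5x+4 (mod 26); the inverse of 5 mod 26 is 21. Each letter's alphabet position (a=0..z=25) is mapped through 5·x+4 mod 26 — an affine cipher.
Decoding tlsrc: t(19)→21·(19−4)≡3=d; l(11)→21·(11−4)≡17=r; s(18)→21·(18−4)≡8=i; r(17)→21·(17−4)≡13=n; c(2)→21·(2−4)≡10=k (all mod 26).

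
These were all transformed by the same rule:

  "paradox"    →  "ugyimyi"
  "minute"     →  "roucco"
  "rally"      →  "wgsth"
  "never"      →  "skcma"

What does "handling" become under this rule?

Each letter shifts forward by (position + 5), i.e. 5, 6, 7, … — the shift grows by one for each successive letter.
Applying it to handling: h+5=m, a+6=g, n+7=u, d+8=l, l+9=u, i+10=s, n+11=y, g+12=s.

mgulusys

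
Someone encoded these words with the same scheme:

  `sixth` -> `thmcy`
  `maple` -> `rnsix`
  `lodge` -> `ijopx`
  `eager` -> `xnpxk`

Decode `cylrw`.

thumb

s(18)→t(19) and i(8)→h(7) fit y≡9x+13 (mod 26); the inverse of 9 mod 26 is 3. This is an affine cipher: with a=0,…,z=25, each position x becomes (9x+13) mod 26.
Decoding cylrw: c(2)→3·(2−13)≡19=t; y(24)→3·(24−13)≡7=h; l(11)→3·(11−13)≡20=u; r(17)→3·(17−13)≡12=m; w(22)→3·(22−13)≡1=b (all mod 26).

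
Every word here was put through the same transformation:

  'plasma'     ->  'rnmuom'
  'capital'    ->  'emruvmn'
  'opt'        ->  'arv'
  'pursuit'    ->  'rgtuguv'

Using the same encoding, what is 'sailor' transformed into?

The shift depends on letter class: consonant p→r is +2, but vowel a→m is +12. Vowels shift forward by 12 and consonants shift forward by 2.
For sailor: s(cons)+2=u, a(vowel)+12=m, i(vowel)+12=u, l(cons)+2=n, o(vowel)+12=a, r(cons)+2=t.

umunat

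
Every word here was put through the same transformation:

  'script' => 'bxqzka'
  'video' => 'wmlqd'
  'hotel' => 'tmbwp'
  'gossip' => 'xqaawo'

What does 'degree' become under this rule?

mmzoml

Read the word backwards and shift each letter +8.
For degree: reverse → eerged; then shift: e+8=m, e+8=m, r+8=z, g+8=o, e+8=m, d+8=l.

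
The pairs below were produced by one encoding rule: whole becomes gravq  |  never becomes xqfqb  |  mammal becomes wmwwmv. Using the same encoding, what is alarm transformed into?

mvmbw

The shift depends on letter class: consonant w→g is +10, but vowel o→a is +12. Two shifts are in play — +12 for a/e/i/o/u, +10 for every other letter.
Applying it to alarm: a(vowel)+12=m, l(cons)+10=v, a(vowel)+12=m, r(cons)+10=b, m(cons)+10=w.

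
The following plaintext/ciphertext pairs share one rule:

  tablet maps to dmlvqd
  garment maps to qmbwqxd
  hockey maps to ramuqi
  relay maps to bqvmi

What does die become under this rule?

Two shifts are in play — +12 for a/e/i/o/u, +10 for every other letter.
Applying it to die: d(cons)+10=n, i(vowel)+12=u, e(vowel)+12=q.

nuq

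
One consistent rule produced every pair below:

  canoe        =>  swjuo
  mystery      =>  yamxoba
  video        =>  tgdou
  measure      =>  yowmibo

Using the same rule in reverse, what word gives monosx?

c(2)→s(18) and a(0)→w(22) fit y≡11x+22 (mod 26); the inverse of 11 mod 26 is 19. This is an affine cipher: with a=0,…,z=25, each position x becomes (11x+22) mod 26.
Decoding monosx: m(12)→19·(12−22)≡18=s; o(14)→19·(14−22)≡4=e; n(13)→19·(13−22)≡11=l; o(14)→19·(14−22)≡4=e; s(18)→19·(18−22)≡2=c; x(23)→19·(23−22)≡19=t (all mod 26).

select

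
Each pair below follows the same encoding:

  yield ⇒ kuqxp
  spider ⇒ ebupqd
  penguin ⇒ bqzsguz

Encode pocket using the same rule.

Compare letters: y→k is +12, i→u is +12, e→q is +12 — a constant shift. Every letter moves 12 places later in the alphabet, wrapping around z→a.
On pocket: p+12=b, o+12=a, c+12=o, k+12=w, e+12=q, t+12=f.

baowqf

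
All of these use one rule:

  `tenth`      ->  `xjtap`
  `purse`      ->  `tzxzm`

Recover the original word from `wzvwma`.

supper

In tenth: t→x is +4, e→j is +5, n→t is +6, t→a is +7 — the shift increases by 1 each position. The shift increases by 1 at each position, starting from +4: 4, 5, 6, ….
Undoing it on wzvwma: w−4=s, z−5=u, v−6=p, w−7=p, m−8=e, a−9=r.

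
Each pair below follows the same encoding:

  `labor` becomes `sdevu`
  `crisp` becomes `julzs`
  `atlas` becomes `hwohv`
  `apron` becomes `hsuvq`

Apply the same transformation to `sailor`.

A repeating key of period 3 is used — shifts +7, +3, +3 over and over.
For sailor: s+7=z, a+3=d, i+3=l, l+7=s, o+3=r, r+3=u.

zdlsru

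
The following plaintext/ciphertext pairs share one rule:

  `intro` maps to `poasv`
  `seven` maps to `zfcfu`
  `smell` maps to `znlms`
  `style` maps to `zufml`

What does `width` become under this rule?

djkuo

Shifts by position in intro: pos 0: i→p (+7), pos 1: n→o (+1), pos 2: t→a (+7), pos 3: r→s (+1) — repeating every 2. A repeating key of period 2 is used — shifts +7, +1 over and over.
Applying it to width: w+7=d, i+1=j, d+7=k, t+1=u, h+7=o.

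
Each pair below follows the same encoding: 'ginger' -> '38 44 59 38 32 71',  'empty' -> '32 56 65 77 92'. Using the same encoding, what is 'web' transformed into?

g(#7)→38 and i(#9)→44: differences scale by 3, so n = 3·pos + 17. With a=1..z=26, the number is 3·pos + 17.
On web: w=23→86, e=5→32, b=2→23.

86 32 23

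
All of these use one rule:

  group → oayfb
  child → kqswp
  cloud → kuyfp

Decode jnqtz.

In group: g→o is +8, r→a is +9, o→y is +10, u→f is +11 — the shift increases by 1 each position. Letter i (0-indexed) is shifted by i+8, so successive shifts are 8, 9, 10, ….
Decoding jnqtz: j−8=b, n−9=e, q−10=g, t−11=i, z−12=n.

begin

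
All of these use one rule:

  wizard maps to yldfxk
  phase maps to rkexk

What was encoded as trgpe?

rocky

Letter i (0-indexed) is shifted by i+2, so successive shifts are 2, 3, 4, ….
Decoding trgpe: t−2=r, r−3=o, g−4=c, p−5=k, e−6=y.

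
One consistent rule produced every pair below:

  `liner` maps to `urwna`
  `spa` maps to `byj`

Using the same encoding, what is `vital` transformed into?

ercju

Compare letters: l→u is +9, i→r is +9, n→w is +9 — a constant shift. Every letter moves 9 places later in the alphabet, wrapping around z→a.
For vital: v+9=e, i+9=r, t+9=c, a+9=j, l+9=u.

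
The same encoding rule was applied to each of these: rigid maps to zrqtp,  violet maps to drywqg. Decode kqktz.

chain

In rigid: r→z is +8, i→r is +9, g→q is +10, i→t is +11 — the shift increases by 1 each position. The shift increases by 1 at each position, starting from +8: 8, 9, 10, ….
Decoding kqktz: k−8=c, q−9=h, k−10=a, t−11=i, z−12=n.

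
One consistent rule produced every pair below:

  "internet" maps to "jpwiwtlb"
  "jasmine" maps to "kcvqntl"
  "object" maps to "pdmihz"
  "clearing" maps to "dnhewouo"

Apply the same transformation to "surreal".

twuvjgs

In internet: i→j is +1, n→p is +2, t→w is +3, e→i is +4 — the shift increases by 1 each position. Letter i (0-indexed) is shifted by i+1, so successive shifts are 1, 2, 3, ….
Applying it to surreal: s+1=t, u+2=w, r+3=u, r+4=v, e+5=j, a+6=g, l+7=s.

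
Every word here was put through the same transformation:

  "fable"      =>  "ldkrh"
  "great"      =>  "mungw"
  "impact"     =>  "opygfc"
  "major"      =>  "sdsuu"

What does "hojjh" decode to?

It's a Vigenère-style cipher with numeric key [6,3,9]: position i shifts by key[i mod 3].
Decoding hojjh: h−6=b, o−3=l, j−9=a, j−6=d, h−3=e.

blade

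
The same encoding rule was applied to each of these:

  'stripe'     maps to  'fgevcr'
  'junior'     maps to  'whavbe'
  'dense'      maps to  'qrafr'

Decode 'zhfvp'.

music

It's a constant shift of +13 (ROT13).
Reversing it on zhfvp: z−13=m, h−13=u, f−13=s, v−13=i, p−13=c.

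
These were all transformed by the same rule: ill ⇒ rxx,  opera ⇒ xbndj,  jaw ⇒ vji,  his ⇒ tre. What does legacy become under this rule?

The rule splits by letter class: vowels +9, consonants +12.
Applying it to legacy: l(cons)+12=x, e(vowel)+9=n, g(cons)+12=s, a(vowel)+9=j, c(cons)+12=o, y(cons)+12=k.

xnsjok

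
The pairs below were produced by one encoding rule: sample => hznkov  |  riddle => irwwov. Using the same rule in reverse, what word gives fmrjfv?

unique

Each pair mirrors across the alphabet (s↔h, a↔z, m↔n): positions sum to 25. Each letter is replaced by its mirror in the alphabet: a↔z, b↔y, c↔x, and so on (the Atbash cipher).
Undoing it on fmrjfv: f↔u, m↔n, r↔i, j↔q, f↔u, v↔e.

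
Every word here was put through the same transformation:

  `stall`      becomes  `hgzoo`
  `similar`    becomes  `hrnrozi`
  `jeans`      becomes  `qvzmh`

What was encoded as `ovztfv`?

Each pair mirrors across the alphabet (s↔h, t↔g, a↔z): positions sum to 25. Letters are reflected about the middle of the alphabet (position → 25−position): Atbash.
Decoding ovztfv: o↔l, v↔e, z↔a, t↔g, f↔u, v↔e.

league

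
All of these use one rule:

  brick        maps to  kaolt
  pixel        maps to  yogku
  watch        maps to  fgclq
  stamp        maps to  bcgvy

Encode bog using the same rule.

kup

The rule splits by letter class: vowels +6, consonants +9.
For bog: b(cons)+9=k, o(vowel)+6=u, g(cons)+9=p.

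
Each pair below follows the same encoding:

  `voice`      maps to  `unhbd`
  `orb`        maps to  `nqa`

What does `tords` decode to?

Compare letters: v→u is +25, o→n is +25, i→h is +25 — a constant shift. It's a constant shift of +25 (ROT25).
Reversing it on tords: t−25=u, o−25=p, r−25=s, d−25=e, s−25=t.

upset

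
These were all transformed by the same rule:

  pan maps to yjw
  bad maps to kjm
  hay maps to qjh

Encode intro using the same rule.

rwcax

Compare letters: p→y is +9, a→j is +9, n→w is +9 — a constant shift. Each letter is shifted forward by 9 in the alphabet (a Caesar shift of +9).
On intro: i+9=r, n+9=w, t+9=c, r+9=a, o+9=x.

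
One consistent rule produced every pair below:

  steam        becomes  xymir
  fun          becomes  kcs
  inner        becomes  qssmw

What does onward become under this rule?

wsbiwi

Vowels shift forward by 8 and consonants shift forward by 5.
Applying it to onward: o(vowel)+8=w, n(cons)+5=s, w(cons)+5=b, a(vowel)+8=i, r(cons)+5=w, d(cons)+5=i.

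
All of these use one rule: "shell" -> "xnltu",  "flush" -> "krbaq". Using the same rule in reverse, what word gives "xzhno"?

In shell: s→x is +5, h→n is +6, e→l is +7, l→t is +8 — the shift increases by 1 each position. Each letter shifts forward by (position + 5), i.e. 5, 6, 7, … — the shift grows by one for each successive letter.
Undoing it on xzhno: x−5=s, z−6=t, h−7=a, n−8=f, o−9=f.

staff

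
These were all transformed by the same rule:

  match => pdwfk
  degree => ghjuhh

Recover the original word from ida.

fax

Compare letters: m→p is +3, a→d is +3, t→w is +3 — a constant shift. Each letter is shifted forward by 3 in the alphabet (a Caesar shift of +3).
Decoding ida: i−3=f, d−3=a, a−3=x.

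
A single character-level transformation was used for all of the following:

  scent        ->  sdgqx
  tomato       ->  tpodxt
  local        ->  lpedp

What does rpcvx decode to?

In scent: s→s is +0, c→d is +1, e→g is +2, n→q is +3 — the shift increases by 1 each position. Letter i (0-indexed) is shifted by i+0, so successive shifts are 0, 1, 2, ….
Decoding rpcvx: r−0=r, p−1=o, c−2=a, v−3=s, x−4=t.

roast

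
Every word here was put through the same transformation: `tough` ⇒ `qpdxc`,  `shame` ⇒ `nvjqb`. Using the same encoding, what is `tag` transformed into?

Read the word backwards and shift each letter +9.
For tag: reverse → gat; then shift: g+9=p, a+9=j, t+9=c.

pjc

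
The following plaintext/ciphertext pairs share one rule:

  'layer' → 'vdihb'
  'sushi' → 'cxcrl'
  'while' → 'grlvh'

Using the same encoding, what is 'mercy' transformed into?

whbmi

The shift depends on letter class: consonant l→v is +10, but vowel a→d is +3. The rule splits by letter class: vowels +3, consonants +10.
On mercy: m(cons)+10=w, e(vowel)+3=h, r(cons)+10=b, c(cons)+10=m, y(cons)+10=i.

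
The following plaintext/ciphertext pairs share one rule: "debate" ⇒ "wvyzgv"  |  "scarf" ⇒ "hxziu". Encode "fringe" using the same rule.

uirmtv

Each letter is replaced by its mirror in the alphabet: a↔z, b↔y, c↔x, and so on (the Atbash cipher).
For fringe: f↔u, r↔i, i↔r, n↔m, g↔t, e↔v.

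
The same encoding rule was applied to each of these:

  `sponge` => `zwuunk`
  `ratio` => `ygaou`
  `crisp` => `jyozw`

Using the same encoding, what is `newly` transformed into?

The shift depends on letter class: consonant s→z is +7, but vowel o→u is +6. The rule splits by letter class: vowels +6, consonants +7.
On newly: n(cons)+7=u, e(vowel)+6=k, w(cons)+7=d, l(cons)+7=s, y(cons)+7=f.

ukdsf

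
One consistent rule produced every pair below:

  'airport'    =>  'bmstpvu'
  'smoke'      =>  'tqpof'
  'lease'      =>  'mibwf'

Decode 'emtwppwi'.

The shifts repeat in a cycle of length 2: positions 0,1,… shift by +1, +4, then the pattern repeats.
Decoding emtwppwi: e−1=d, m−4=i, t−1=s, w−4=s, p−1=o, p−4=l, w−1=v, i−4=e.

dissolve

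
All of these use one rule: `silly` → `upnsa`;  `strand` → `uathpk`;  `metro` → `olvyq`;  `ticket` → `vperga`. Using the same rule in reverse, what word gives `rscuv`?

plant

The shifts repeat in a cycle of length 2: positions 0,1,… shift by +2, +7, then the pattern repeats.
Undoing it on rscuv: r−2=p, s−7=l, c−2=a, u−7=n, v−2=t.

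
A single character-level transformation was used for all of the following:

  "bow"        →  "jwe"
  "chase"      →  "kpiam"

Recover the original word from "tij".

Compare letters: b→j is +8, o→w is +8, w→e is +8 — a constant shift. This is a Caesar cipher with shift 8.
Reversing it on tij: t−8=l, i−8=a, j−8=b.

lab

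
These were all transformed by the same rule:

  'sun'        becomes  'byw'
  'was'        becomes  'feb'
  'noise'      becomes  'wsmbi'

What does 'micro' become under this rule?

vmlas

Two shifts are in play — +4 for a/e/i/o/u, +9 for every other letter.
On micro: m(cons)+9=v, i(vowel)+4=m, c(cons)+9=l, r(cons)+9=a, o(vowel)+4=s.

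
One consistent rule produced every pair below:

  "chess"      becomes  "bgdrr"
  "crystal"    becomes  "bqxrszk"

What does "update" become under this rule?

toczsd

Compare letters: c→b is +25, h→g is +25, e→d is +25 — a constant shift. Every letter moves 25 places later in the alphabet, wrapping around z→a.
On update: u+25=t, p+25=o, d+25=c, a+25=z, t+25=s, e+25=d.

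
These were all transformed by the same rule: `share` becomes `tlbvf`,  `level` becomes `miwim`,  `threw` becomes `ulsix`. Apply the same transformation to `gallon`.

Shifts by position in share: pos 0: s→t (+1), pos 1: h→l (+4), pos 2: a→b (+1), pos 3: r→v (+4) — repeating every 2. It's a Vigenère-style cipher with numeric key [1,4]: position i shifts by key[i mod 2].
Applying it to gallon: g+1=h, a+4=e, l+1=m, l+4=p, o+1=p, n+4=r.

hemppr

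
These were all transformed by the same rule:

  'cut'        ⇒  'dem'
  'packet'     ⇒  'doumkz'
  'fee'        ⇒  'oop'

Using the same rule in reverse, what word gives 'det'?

The output letters match the input read backwards, each shifted +10: cut reversed is tuc. Two steps: reverse the string, then apply a Caesar shift of +10.
Undoing it on det: shift back: d−10=t, e−10=u, t−10=j → tuj; then reverse → jut.

jut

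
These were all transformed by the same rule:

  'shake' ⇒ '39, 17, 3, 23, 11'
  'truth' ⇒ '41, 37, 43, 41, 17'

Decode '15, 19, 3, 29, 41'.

giant

s(#19)→39 and h(#8)→17: differences scale by 2, so n = 2·pos + 1. The formula is n = 2×(alphabet index, a=1) + 1.
Reversing it on 15, 19, 3, 29, 41: 15→(15−1)÷2=7=g, 19→(19−1)÷2=9=i, 3→(3−1)÷2=1=a, 29→(29−1)÷2=14=n, 41→(41−1)÷2=20=t.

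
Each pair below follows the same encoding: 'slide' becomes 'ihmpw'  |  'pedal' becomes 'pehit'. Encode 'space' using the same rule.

igetw

The output letters match the input read backwards, each shifted +4: slide reversed is edils. Two steps: reverse the string, then apply a Caesar shift of +4.
Applying it to space: reverse → ecaps; then shift: e+4=i, c+4=g, a+4=e, p+4=t, s+4=w.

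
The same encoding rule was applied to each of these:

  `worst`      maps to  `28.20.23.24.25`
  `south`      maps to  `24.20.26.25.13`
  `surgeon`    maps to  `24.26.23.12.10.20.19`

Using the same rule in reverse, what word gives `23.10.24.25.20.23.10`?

restore

w is letter #23 and maps to 28: an offset of 5. The number is (letter's place in the alphabet, a=1) + 5.
Decoding 23.10.24.25.20.23.10: 23→(23−5)÷1=18=r, 10→(10−5)÷1=5=e, 24→(24−5)÷1=19=s, 25→(25−5)÷1=20=t, 20→(20−5)÷1=15=o, 23→(23−5)÷1=18=r, 10→(10−5)÷1=5=e.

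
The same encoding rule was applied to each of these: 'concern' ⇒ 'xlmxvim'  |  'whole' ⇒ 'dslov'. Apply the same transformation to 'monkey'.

nlmpvb

Each pair mirrors across the alphabet (c↔x, o↔l, n↔m): positions sum to 25. Each letter is replaced by its mirror in the alphabet: a↔z, b↔y, c↔x, and so on (the Atbash cipher).
For monkey: m↔n, o↔l, n↔m, k↔p, e↔v, y↔b.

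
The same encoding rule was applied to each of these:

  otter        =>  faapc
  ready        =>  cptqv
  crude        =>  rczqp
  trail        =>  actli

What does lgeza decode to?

input

Treating letters as 0–25, the rule is x ↦ 25x + 19 (mod 26).
Decoding lgeza: l(11)→25·(11−19)≡8=i; g(6)→25·(6−19)≡13=n; e(4)→25·(4−19)≡15=p; z(25)→25·(25−19)≡20=u; a(0)→25·(0−19)≡19=t (all mod 26).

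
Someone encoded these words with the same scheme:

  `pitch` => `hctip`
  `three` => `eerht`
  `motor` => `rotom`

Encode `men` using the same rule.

nem

The output letters match the input read backwards: pitch reversed is hctip. The word is simply reversed.
On men: reverse → nem.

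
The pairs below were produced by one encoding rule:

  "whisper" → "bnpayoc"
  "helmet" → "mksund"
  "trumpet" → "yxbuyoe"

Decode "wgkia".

Each letter shifts forward by (position + 5), i.e. 5, 6, 7, … — the shift grows by one for each successive letter.
Decoding wgkia: w−5=r, g−6=a, k−7=d, i−8=a, a−9=r.

radar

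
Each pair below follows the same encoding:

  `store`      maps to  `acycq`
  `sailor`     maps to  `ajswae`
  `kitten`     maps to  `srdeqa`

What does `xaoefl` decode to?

In store: s→a is +8, t→c is +9, o→y is +10, r→c is +11 — the shift increases by 1 each position. The shift increases by 1 at each position, starting from +8: 8, 9, 10, ….
Undoing it on xaoefl: x−8=p, a−9=r, o−10=e, e−11=t, f−12=t, l−13=y.

pretty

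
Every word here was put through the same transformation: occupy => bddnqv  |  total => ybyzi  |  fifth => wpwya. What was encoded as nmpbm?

union

o(14)→b(1) and c(2)→d(3) fit y≡15x+25 (mod 26); the inverse of 15 mod 26 is 7. Each letter's alphabet position (a=0..z=25) is mapped through 15·x+25 mod 26 — an affine cipher.
Decoding nmpbm: n(13)→7·(13−25)≡20=u; m(12)→7·(12−25)≡13=n; p(15)→7·(15−25)≡8=i; b(1)→7·(1−25)≡14=o; m(12)→7·(12−25)≡13=n (all mod 26).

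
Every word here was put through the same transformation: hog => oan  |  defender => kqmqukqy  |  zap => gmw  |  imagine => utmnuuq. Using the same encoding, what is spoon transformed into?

zwaau

The shift depends on letter class: consonant h→o is +7, but vowel o→a is +12. The rule splits by letter class: vowels +12, consonants +7.
Applying it to spoon: s(cons)+7=z, p(cons)+7=w, o(vowel)+12=a, o(vowel)+12=a, n(cons)+7=u.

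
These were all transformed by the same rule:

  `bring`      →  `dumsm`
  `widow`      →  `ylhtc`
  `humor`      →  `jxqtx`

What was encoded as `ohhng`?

In bring: b→d is +2, r→u is +3, i→m is +4, n→s is +5 — the shift increases by 1 each position. Letter i (0-indexed) is shifted by i+2, so successive shifts are 2, 3, 4, ….
Reversing it on ohhng: o−2=m, h−3=e, h−4=d, n−5=i, g−6=a.

media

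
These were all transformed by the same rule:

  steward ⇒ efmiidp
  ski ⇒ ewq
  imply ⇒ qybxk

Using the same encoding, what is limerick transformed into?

xqymdqow

The shift depends on letter class: consonant s→e is +12, but vowel e→m is +8. Two shifts are in play — +8 for a/e/i/o/u, +12 for every other letter.
Applying it to limerick: l(cons)+12=x, i(vowel)+8=q, m(cons)+12=y, e(vowel)+8=m, r(cons)+12=d, i(vowel)+8=q, c(cons)+12=o, k(cons)+12=w.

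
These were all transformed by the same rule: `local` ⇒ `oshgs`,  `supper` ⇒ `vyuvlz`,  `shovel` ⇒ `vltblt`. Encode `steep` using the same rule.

In local: l→o is +3, o→s is +4, c→h is +5, a→g is +6 — the shift increases by 1 each position. The shift increases by 1 at each position, starting from +3: 3, 4, 5, ….
For steep: s+3=v, t+4=x, e+5=j, e+6=k, p+7=w.

vxjkw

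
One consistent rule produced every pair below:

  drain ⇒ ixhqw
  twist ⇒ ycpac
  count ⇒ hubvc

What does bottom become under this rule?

The shift increases by 1 at each position, starting from +5: 5, 6, 7, ….
For bottom: b+5=g, o+6=u, t+7=a, t+8=b, o+9=x, m+10=w.

guabxw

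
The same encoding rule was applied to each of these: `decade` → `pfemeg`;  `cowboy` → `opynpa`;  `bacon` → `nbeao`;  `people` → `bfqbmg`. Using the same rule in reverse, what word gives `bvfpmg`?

Shifts by position in decade: pos 0: d→p (+12), pos 1: e→f (+1), pos 2: c→e (+2), pos 3: a→m (+12), pos 4: d→e (+1), pos 5: e→g (+2) — repeating every 3. A repeating key of period 3 is used — shifts +12, +1, +2 over and over.
Reversing it on bvfpmg: b−12=p, v−1=u, f−2=d, p−12=d, m−1=l, g−2=e.

puddle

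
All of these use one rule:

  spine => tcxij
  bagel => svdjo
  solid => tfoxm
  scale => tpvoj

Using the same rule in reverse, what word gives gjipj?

fence

This is an affine cipher: with a=0,…,z=25, each position x becomes (23x+21) mod 26.
Reversing it on gjipj: g(6)→17·(6−21)≡5=f; j(9)→17·(9−21)≡4=e; i(8)→17·(8−21)≡13=n; p(15)→17·(15−21)≡2=c; j(9)→17·(9−21)≡4=e (all mod 26).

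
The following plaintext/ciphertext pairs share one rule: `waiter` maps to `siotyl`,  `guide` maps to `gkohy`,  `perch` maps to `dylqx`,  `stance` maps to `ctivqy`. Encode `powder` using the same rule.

w(22)→s(18) and a(0)→i(8) fit y≡17x+8 (mod 26); the inverse of 17 mod 26 is 23. Each letter's alphabet position (a=0..z=25) is mapped through 17·x+8 mod 26 — an affine cipher.
For powder: p(15)→17·15+8≡3=d; o(14)→17·14+8≡12=m; w(22)→17·22+8≡18=s; d(3)→17·3+8≡7=h; e(4)→17·4+8≡24=y; r(17)→17·17+8≡11=l (all mod 26).

dmshyl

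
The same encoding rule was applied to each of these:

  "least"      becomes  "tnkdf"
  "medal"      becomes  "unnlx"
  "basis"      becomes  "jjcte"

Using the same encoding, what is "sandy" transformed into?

Letter i (0-indexed) is shifted by i+8, so successive shifts are 8, 9, 10, ….
On sandy: s+8=a, a+9=j, n+10=x, d+11=o, y+12=k.

ajxok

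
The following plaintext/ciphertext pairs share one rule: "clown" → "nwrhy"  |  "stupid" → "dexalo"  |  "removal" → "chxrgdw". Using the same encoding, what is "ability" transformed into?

The shift depends on letter class: consonant c→n is +11, but vowel o→r is +3. Two shifts are in play — +3 for a/e/i/o/u, +11 for every other letter.
On ability: a(vowel)+3=d, b(cons)+11=m, i(vowel)+3=l, l(cons)+11=w, i(vowel)+3=l, t(cons)+11=e, y(cons)+11=j.

dmlwlej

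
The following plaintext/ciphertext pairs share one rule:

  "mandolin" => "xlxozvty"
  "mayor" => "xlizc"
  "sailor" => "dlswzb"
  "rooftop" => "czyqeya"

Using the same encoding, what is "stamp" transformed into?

dekxa

Shifts by position in mandolin: pos 0: m→x (+11), pos 1: a→l (+11), pos 2: n→x (+10), pos 3: d→o (+11), pos 4: o→z (+11), pos 5: l→v (+10) — repeating every 3. The shifts repeat in a cycle of length 3: positions 0,1,… shift by +11, +11, +10, then the pattern repeats.
For stamp: s+11=d, t+11=e, a+10=k, m+11=x, p+11=a.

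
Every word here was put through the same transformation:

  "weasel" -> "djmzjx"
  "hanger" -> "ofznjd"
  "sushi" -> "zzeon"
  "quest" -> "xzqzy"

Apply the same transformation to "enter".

lsflw

Shifts by position in weasel: pos 0: w→d (+7), pos 1: e→j (+5), pos 2: a→m (+12), pos 3: s→z (+7), pos 4: e→j (+5), pos 5: l→x (+12) — repeating every 3. A repeating key of period 3 is used — shifts +7, +5, +12 over and over.
Applying it to enter: e+7=l, n+5=s, t+12=f, e+7=l, r+5=w.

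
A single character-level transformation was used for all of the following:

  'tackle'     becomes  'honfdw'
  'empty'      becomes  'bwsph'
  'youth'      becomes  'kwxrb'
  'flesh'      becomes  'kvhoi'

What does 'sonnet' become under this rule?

whqqrv

The output letters match the input read backwards, each shifted +3: tackle reversed is elkcat. The word is reversed, then every letter is shifted forward by 3.
On sonnet: reverse → tennos; then shift: t+3=w, e+3=h, n+3=q, n+3=q, o+3=r, s+3=v.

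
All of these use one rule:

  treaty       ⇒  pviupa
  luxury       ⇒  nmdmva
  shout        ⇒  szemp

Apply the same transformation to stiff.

spwff

Each letter's alphabet position (a=0..z=25) is mapped through 23·x+20 mod 26 — an affine cipher.
For stiff: s(18)→23·18+20≡18=s; t(19)→23·19+20≡15=p; i(8)→23·8+20≡22=w; f(5)→23·5+20≡5=f; f(5)→23·5+20≡5=f (all mod 26).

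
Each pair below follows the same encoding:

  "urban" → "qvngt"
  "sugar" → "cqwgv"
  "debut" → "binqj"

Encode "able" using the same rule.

gnfi

u(20)→q(16) and r(17)→v(21) fit y≡7x+6 (mod 26); the inverse of 7 mod 26 is 15. Treating letters as 0–25, the rule is x ↦ 7x + 6 (mod 26).
Applying it to able: a(0)→7·0+6≡6=g; b(1)→7·1+6≡13=n; l(11)→7·11+6≡5=f; e(4)→7·4+6≡8=i (all mod 26).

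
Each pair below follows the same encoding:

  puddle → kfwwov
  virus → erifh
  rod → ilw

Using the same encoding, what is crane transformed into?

Each pair mirrors across the alphabet (p↔k, u↔f, d↔w): positions sum to 25. Each letter is replaced by its mirror in the alphabet: a↔z, b↔y, c↔x, and so on (the Atbash cipher).
On crane: c↔x, r↔i, a↔z, n↔m, e↔v.

xizmv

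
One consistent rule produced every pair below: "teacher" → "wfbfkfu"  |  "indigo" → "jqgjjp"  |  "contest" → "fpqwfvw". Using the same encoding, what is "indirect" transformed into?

The shift depends on letter class: consonant t→w is +3, but vowel e→f is +1. Vowels shift forward by 1 and consonants shift forward by 3.
Applying it to indirect: i(vowel)+1=j, n(cons)+3=q, d(cons)+3=g, i(vowel)+1=j, r(cons)+3=u, e(vowel)+1=f, c(cons)+3=f, t(cons)+3=w.

jqgjuffw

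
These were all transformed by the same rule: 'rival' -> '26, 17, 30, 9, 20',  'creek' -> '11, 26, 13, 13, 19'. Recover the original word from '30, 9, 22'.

van

Each letter is replaced by its alphabet position (a=1..z=26) + 8.
Decoding 30, 9, 22: 30→(30−8)÷1=22=v, 9→(9−8)÷1=1=a, 22→(22−8)÷1=14=n.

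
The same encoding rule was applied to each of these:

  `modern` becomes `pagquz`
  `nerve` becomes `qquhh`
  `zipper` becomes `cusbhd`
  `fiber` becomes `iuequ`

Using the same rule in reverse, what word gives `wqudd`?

Shifts by position in modern: pos 0: m→p (+3), pos 1: o→a (+12), pos 2: d→g (+3), pos 3: e→q (+12) — repeating every 2. It's a Vigenère-style cipher with numeric key [3,12]: position i shifts by key[i mod 2].
Decoding wqudd: w−3=t, q−12=e, u−3=r, d−12=r, d−3=a.

terra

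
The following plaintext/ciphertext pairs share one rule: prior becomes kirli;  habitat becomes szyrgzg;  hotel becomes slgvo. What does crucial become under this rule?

Each pair mirrors across the alphabet (p↔k, r↔i, i↔r): positions sum to 25. This is the alphabet-reversal cipher (Atbash): a becomes z, b becomes y, etc.
On crucial: c↔x, r↔i, u↔f, c↔x, i↔r, a↔z, l↔o.

xifxrzo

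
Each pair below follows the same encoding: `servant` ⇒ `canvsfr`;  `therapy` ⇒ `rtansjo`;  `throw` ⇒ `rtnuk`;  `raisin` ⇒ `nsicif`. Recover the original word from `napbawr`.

s(18)→c(2) and e(4)→a(0) fit y≡15x+18 (mod 26); the inverse of 15 mod 26 is 7. This is an affine cipher: with a=0,…,z=25, each position x becomes (15x+18) mod 26.
Reversing it on napbawr: n(13)→7·(13−18)≡17=r; a(0)→7·(0−18)≡4=e; p(15)→7·(15−18)≡5=f; b(1)→7·(1−18)≡11=l; a(0)→7·(0−18)≡4=e; w(22)→7·(22−18)≡2=c; r(17)→7·(17−18)≡19=t (all mod 26).

reflect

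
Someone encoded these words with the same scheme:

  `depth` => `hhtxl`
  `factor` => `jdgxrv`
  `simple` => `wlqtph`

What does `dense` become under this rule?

The shift depends on letter class: consonant d→h is +4, but vowel e→h is +3. The rule splits by letter class: vowels +3, consonants +4.
For dense: d(cons)+4=h, e(vowel)+3=h, n(cons)+4=r, s(cons)+4=w, e(vowel)+3=h.

hhrwh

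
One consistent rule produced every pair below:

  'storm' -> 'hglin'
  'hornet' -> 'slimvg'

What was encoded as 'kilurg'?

profit

Each pair mirrors across the alphabet (s↔h, t↔g, o↔l): positions sum to 25. Letters are reflected about the middle of the alphabet (position → 25−position): Atbash.
Reversing it on kilurg: k↔p, i↔r, l↔o, u↔f, r↔i, g↔t.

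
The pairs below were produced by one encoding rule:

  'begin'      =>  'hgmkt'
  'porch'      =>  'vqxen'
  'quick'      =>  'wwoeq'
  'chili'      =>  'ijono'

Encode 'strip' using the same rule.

yvxkv

It's a Vigenère-style cipher with numeric key [6,2]: position i shifts by key[i mod 2].
For strip: s+6=y, t+2=v, r+6=x, i+2=k, p+6=v.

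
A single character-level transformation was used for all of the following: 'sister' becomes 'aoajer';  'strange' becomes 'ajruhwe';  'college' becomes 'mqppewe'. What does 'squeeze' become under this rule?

aiseele

This is an affine cipher: with a=0,…,z=25, each position x becomes (9x+20) mod 26.
Applying it to squeeze: s(18)→9·18+20≡0=a; q(16)→9·16+20≡8=i; u(20)→9·20+20≡18=s; e(4)→9·4+20≡4=e; e(4)→9·4+20≡4=e; z(25)→9·25+20≡11=l; e(4)→9·4+20≡4=e (all mod 26).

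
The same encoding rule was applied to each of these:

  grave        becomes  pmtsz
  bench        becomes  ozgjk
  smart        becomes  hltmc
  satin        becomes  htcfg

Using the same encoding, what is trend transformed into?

g(6)→p(15) and r(17)→m(12) fit y≡21x+19 (mod 26); the inverse of 21 mod 26 is 5. Treating letters as 0–25, the rule is x ↦ 21x + 19 (mod 26).
On trend: t(19)→21·19+19≡2=c; r(17)→21·17+19≡12=m; e(4)→21·4+19≡25=z; n(13)→21·13+19≡6=g; d(3)→21·3+19≡4=e (all mod 26).

cmzge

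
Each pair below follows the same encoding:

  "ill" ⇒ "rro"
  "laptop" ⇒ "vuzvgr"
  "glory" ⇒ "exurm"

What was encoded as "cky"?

sew

The output letters match the input read backwards, each shifted +6: ill reversed is lli. The word is reversed, then every letter is shifted forward by 6.
Reversing it on cky: shift back: c−6=w, k−6=e, y−6=s → wes; then reverse → sew.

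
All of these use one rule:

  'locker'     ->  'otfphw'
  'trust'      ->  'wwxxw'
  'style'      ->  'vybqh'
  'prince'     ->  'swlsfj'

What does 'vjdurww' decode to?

seaport

Shifts by position in locker: pos 0: l→o (+3), pos 1: o→t (+5), pos 2: c→f (+3), pos 3: k→p (+5) — repeating every 2. A repeating key of period 2 is used — shifts +3, +5 over and over.
Decoding vjdurww: v−3=s, j−5=e, d−3=a, u−5=p, r−3=o, w−5=r, w−3=t.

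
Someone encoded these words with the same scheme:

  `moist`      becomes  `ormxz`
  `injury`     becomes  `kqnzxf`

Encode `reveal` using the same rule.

In moist: m→o is +2, o→r is +3, i→m is +4, s→x is +5 — the shift increases by 1 each position. Each letter shifts forward by (position + 2), i.e. 2, 3, 4, … — the shift grows by one for each successive letter.
On reveal: r+2=t, e+3=h, v+4=z, e+5=j, a+6=g, l+7=s.

thzjgs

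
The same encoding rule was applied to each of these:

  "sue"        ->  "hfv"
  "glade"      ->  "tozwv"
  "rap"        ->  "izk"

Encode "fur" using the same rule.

Each pair mirrors across the alphabet (s↔h, u↔f, e↔v): positions sum to 25. Each letter is replaced by its mirror in the alphabet: a↔z, b↔y, c↔x, and so on (the Atbash cipher).
Applying it to fur: f↔u, u↔f, r↔i.

ufi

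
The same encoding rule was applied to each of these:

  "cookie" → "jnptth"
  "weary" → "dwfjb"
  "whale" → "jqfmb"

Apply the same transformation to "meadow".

btifjr

The output letters match the input read backwards, each shifted +5: cookie reversed is eikooc. The word is reversed, then every letter is shifted forward by 5.
For meadow: reverse → wodaem; then shift: w+5=b, o+5=t, d+5=i, a+5=f, e+5=j, m+5=r.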